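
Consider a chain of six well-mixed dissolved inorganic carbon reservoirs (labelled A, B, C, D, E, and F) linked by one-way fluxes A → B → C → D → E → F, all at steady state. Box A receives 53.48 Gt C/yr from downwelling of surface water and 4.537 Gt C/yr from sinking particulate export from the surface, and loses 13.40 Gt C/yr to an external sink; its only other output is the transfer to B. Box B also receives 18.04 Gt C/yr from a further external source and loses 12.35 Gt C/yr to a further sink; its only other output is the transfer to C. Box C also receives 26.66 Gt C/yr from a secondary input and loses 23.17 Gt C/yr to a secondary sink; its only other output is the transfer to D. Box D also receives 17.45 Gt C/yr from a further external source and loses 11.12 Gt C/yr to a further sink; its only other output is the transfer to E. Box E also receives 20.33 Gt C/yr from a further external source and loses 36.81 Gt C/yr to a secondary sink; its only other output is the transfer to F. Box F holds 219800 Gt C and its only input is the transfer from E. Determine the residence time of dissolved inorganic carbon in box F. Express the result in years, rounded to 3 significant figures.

Box A: F(A→B) = (53.48 + 4.537) − 13.40 = 44.617 Gt C/yr.
Box B: F(B→C) = (44.617 + 18.04) − 12.35 = 50.307 Gt C/yr.
Box C: F(C→D) = (50.307 + 26.66) − 23.17 = 53.797 Gt C/yr.
Box D: F(D→E) = (53.797 + 17.45) − 11.12 = 60.127 Gt C/yr.
Box E: F(E→F) = (60.127 + 20.33) − 36.81 = 43.647 Gt C/yr.
Box F throughput = its input = 43.647 Gt C/yr; τ = 219800 / 43.647 = 5036 yr.

5040 yr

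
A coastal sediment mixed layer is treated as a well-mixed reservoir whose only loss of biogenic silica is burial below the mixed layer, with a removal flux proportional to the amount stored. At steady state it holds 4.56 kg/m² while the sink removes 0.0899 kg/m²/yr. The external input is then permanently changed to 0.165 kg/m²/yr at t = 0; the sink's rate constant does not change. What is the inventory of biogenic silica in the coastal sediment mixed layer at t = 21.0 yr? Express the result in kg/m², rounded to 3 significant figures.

5.85 kg/m²

Residence time τ = M₀/F₀ = 50.72 yr. The eventual steady state is M_∞ = M₀·(F₁/F₀) = 4.56 × 0.165/0.0899 = 8.3693 kg/m².
The anomaly ΔM(t) = M(t) − M_∞ decays as ΔM₀·e^(−t/τ) with ΔM₀ = 4.56 − 8.3693 = −3.809 kg/m².
At t = 21.0 yr, e^(−t/τ) = e^(−0.4140) = 0.6610, so ΔM = −2.518 kg/m² and M = 8.3693 − 2.518 = 5.8514 kg/m².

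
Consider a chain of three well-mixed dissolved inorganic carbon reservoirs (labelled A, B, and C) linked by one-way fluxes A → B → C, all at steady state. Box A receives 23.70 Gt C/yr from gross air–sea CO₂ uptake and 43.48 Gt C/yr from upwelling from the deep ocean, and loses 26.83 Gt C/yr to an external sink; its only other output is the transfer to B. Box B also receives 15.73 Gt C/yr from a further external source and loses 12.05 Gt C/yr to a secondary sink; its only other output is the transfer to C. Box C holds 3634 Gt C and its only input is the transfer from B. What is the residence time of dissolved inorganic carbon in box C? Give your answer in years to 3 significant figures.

Box A: F(A→B) = (23.70 + 43.48) − 26.83 = 40.350 Gt C/yr.
Box B: F(B→C) = (40.350 + 15.73) − 12.05 = 44.030 Gt C/yr.
Box C throughput = its input = 44.030 Gt C/yr; τ = 3634 / 44.030 = 82.53 yr.

82.5 yr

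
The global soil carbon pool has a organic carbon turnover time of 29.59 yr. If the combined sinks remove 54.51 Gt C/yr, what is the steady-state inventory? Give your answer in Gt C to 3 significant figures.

1610 Gt C

τ = M/F ⇒ M = τ × F = 29.59 × 54.51 = 1613 Gt C.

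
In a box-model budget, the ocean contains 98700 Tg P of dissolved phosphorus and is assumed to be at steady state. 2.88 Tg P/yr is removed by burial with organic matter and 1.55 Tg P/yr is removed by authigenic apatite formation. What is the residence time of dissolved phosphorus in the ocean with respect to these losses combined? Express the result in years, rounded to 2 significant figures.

22000 yr

Total removal = 2.880 + 1.550 = 4.4300 Tg P/yr.
τ = M / ΣF_out = 98700 / 4.4300 = 22280 yr.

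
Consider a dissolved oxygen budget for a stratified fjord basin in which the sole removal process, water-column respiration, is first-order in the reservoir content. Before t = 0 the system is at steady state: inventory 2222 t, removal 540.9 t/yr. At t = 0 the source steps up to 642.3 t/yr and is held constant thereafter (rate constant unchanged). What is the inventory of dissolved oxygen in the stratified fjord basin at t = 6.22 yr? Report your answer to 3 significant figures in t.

τ = M₀/F₀ = 2222/540.9 = 4.108 yr; rate constant k = 1/τ.
New steady state M_∞ = F₁/k = F₁·τ = 642.3 × 4.108 = 2638.5 t.
M(t) = M_∞ + (M₀ − M_∞)·e^(−t/τ); t/τ = 6.22/4.108 = 1.514, so e^(−t/τ) = 0.2200.
M(t) = 2638.5 − 416.5 × 0.2200 = 2546.9 t.

2550 t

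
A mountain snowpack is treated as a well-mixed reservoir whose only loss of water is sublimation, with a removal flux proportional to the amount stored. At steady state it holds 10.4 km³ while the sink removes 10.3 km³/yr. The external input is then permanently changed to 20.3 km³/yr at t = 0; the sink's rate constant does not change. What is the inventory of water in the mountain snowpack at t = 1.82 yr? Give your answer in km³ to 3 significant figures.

18.8 km³

Residence time τ = M₀/F₀ = 1.010 yr. The eventual steady state is M_∞ = M₀·(F₁/F₀) = 10.4 × 20.3/10.3 = 20.497 km³.
The anomaly ΔM(t) = M(t) − M_∞ decays as ΔM₀·e^(−t/τ) with ΔM₀ = 10.4 − 20.497 = −10.10 km³.
At t = 1.82 yr, e^(−t/τ) = e^(−1.802) = 0.1649, so ΔM = −1.665 km³ and M = 20.497 − 1.665 = 18.832 km³.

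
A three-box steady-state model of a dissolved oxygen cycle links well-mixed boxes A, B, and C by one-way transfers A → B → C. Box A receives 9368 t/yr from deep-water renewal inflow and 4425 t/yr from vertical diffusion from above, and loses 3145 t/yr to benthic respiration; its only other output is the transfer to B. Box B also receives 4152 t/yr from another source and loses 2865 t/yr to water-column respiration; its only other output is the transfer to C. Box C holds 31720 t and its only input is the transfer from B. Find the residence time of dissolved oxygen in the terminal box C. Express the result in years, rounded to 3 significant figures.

2.66 yr

Box A: F(A→B) = (9368 + 4425) − 3145 = 10648 t/yr.
Box B: F(B→C) = (10648 + 4152) − 2865 = 11935 t/yr.
Box C throughput = its input = 11935 t/yr; τ = 31720 / 11935 = 2.658 yr.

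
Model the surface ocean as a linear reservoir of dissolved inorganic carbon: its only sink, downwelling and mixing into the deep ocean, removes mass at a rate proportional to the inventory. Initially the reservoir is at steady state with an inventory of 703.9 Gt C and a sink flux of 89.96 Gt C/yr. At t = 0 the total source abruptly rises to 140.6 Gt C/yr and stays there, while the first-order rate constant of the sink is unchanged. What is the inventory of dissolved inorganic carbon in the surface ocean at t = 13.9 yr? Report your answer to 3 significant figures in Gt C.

Residence time τ = M₀/F₀ = 7.825 yr. The eventual steady state is M_∞ = M₀·(F₁/F₀) = 703.9 × 140.6/89.96 = 1100.1 Gt C.
The anomaly ΔM(t) = M(t) − M_∞ decays as ΔM₀·e^(−t/τ) with ΔM₀ = 703.9 − 1100.1 = −396.2 Gt C.
At t = 13.9 yr, e^(−t/τ) = e^(−1.776) = 0.1692, so ΔM = −67.06 Gt C and M = 1100.1 − 67.06 = 1033.1 Gt C.

1030 Gt C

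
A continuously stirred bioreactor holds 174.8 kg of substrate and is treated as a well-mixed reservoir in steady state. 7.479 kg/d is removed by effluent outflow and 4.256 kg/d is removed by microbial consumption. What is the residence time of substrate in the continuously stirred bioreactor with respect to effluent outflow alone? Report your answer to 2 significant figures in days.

23 d

Residence time with respect to a single sink: τ = M / F_sink.
τ = 174.8 / 7.479 = 23.37 d.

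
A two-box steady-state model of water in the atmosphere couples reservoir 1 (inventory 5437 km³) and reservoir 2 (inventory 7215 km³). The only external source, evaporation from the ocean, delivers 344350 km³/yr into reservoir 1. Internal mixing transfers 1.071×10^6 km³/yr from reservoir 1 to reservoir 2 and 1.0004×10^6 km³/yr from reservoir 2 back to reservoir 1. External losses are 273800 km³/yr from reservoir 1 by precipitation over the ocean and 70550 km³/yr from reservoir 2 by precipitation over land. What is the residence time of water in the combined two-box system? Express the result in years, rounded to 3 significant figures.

0.0367 yr

Treat the two boxes together as one reservoir: the mixing fluxes between them are internal recycling, so τ = ΣM / Σ(external losses).
M_total = 5437 + 7215 = 12652 km³.
ΣF_external_out = 273800 + 70550 = 344350 km³/yr.
τ = M_total / ΣF_ext = 12652 / 344350 = 0.03674 yr.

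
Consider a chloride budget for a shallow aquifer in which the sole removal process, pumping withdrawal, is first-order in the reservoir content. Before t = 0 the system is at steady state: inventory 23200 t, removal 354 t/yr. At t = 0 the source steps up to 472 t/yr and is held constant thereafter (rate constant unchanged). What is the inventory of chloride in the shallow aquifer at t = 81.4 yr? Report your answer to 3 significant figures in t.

28700 t

τ = M₀/F₀ = 23200/354 = 65.54 yr; rate constant k = 1/τ.
New steady state M_∞ = F₁/k = F₁·τ = 472 × 65.54 = 30933 t.
M(t) = M_∞ + (M₀ − M_∞)·e^(−t/τ); t/τ = 81.4/65.54 = 1.242, so e^(−t/τ) = 0.2888.
M(t) = 30933 − 7733 × 0.2888 = 28700 t.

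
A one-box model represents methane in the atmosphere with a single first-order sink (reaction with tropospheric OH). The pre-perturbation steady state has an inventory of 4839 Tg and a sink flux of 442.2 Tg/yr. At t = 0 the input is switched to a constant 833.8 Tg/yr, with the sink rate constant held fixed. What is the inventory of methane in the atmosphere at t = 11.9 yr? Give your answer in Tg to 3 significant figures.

7680 Tg

The sink rate constant is k = F₀/M₀ = 442.2/4839 = 0.09138 yr⁻¹.
Solving dM/dt = F₁ − kM with M(0) = M₀ gives M(t) = F₁/k + (M₀ − F₁/k)·e^(−kt).
F₁/k = 833.8/0.09138 = 9124.3 Tg; kt = 0.09138 × 11.9 = 1.087, e^(−kt) = 0.3371.
M(11.9) = 9124.3 + (4839 − 9124.3) × 0.3371 = 9124.3 − 1444 = 7679.8 Tg.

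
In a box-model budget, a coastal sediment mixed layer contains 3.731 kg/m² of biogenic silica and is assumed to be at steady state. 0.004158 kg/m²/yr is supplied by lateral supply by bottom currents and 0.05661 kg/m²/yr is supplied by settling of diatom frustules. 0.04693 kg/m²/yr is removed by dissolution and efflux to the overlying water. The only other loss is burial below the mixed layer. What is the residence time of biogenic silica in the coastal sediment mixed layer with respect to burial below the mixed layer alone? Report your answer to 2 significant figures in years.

270 yr

At steady state ΣF_in = ΣF_out.
ΣF_in = 0.004158 + 0.05661 = 0.060768 kg/m²/yr.
Burial below the mixed layer flux = ΣF_in − (0.04693) = 0.060768 − 0.04693 = 0.01384 kg/m²/yr.
τ = M / F = 3.731 / 0.01384 = 269.6 yr.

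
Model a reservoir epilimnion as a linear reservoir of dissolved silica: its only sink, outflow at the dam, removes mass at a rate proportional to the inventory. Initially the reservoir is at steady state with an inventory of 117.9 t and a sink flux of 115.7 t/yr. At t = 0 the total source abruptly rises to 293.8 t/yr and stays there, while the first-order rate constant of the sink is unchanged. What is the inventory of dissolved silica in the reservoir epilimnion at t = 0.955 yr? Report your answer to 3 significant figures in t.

228 t

The sink rate constant is k = F₀/M₀ = 115.7/117.9 = 0.9813 yr⁻¹.
Solving dM/dt = F₁ − kM with M(0) = M₀ gives M(t) = F₁/k + (M₀ − F₁/k)·e^(−kt).
F₁/k = 293.8/0.9813 = 299.39 t; kt = 0.9813 × 0.955 = 0.9372, e^(−kt) = 0.3917.
M(0.955) = 299.39 + (117.9 − 299.39) × 0.3917 = 299.39 − 71.09 = 228.29 t.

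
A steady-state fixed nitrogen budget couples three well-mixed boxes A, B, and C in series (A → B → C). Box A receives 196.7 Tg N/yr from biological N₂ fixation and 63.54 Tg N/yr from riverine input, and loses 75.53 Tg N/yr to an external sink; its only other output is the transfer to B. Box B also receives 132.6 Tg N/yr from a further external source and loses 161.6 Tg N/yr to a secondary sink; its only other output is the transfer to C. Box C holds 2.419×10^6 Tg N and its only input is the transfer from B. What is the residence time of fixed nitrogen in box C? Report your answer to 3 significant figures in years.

15500 yr

Box A: F(A→B) = (196.7 + 63.54) − 75.53 = 184.71 Tg N/yr.
Box B: F(B→C) = (184.71 + 132.6) − 161.6 = 155.71 Tg N/yr.
Box C throughput = its input = 155.71 Tg N/yr; τ = 2.419×10^6 / 155.71 = 15540 yr.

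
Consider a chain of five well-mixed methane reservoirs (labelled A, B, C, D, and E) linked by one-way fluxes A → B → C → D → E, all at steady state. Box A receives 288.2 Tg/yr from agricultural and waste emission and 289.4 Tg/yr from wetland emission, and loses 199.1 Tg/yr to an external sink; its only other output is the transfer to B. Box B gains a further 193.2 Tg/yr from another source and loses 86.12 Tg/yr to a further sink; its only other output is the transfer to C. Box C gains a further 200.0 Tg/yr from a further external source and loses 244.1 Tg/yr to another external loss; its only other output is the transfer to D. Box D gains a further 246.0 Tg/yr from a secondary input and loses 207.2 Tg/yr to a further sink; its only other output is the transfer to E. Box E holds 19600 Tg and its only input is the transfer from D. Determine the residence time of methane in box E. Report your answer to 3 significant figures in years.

40.8 yr

Box A: F(A→B) = (288.2 + 289.4) − 199.1 = 378.50 Tg/yr.
Box B: F(B→C) = (378.50 + 193.2) − 86.12 = 485.58 Tg/yr.
Box C: F(C→D) = (485.58 + 200.0) − 244.1 = 441.48 Tg/yr.
Box D: F(D→E) = (441.48 + 246.0) − 207.2 = 480.28 Tg/yr.
Box E throughput = its input = 480.28 Tg/yr; τ = 19600 / 480.28 = 40.81 yr.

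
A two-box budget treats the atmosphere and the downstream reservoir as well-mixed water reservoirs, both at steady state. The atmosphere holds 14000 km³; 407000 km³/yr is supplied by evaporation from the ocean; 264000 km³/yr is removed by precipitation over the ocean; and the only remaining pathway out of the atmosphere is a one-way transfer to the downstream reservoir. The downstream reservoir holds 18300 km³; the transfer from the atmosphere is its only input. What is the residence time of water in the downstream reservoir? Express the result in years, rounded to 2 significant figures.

0.13 yr

Balance the atmosphere: ΣF_in = 407000 km³/yr.
Transfer to the downstream reservoir = ΣF_in − (264000) = 143000 km³/yr.
At steady state the output of the downstream reservoir equals its input, 143000 km³/yr.
τ = M / F = 18300 / 143000 = 0.1280 yr.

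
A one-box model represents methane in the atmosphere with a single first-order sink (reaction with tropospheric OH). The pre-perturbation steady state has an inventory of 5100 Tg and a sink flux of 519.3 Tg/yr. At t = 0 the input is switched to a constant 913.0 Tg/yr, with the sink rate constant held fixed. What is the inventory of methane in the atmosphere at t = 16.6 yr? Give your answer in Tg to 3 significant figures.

8250 Tg

τ = M₀/F₀ = 5100/519.3 = 9.821 yr; rate constant k = 1/τ.
New steady state M_∞ = F₁/k = F₁·τ = 913.0 × 9.821 = 8966.5 Tg.
M(t) = M_∞ + (M₀ − M_∞)·e^(−t/τ); t/τ = 16.6/9.821 = 1.690, so e^(−t/τ) = 0.1845.
M(t) = 8966.5 − 3866 × 0.1845 = 8253.2 Tg.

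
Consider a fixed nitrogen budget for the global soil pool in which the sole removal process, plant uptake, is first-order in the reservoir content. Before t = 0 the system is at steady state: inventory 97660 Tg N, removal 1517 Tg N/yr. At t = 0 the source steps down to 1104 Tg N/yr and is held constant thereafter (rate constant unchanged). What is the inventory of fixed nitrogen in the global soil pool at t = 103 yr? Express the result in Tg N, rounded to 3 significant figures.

Residence time τ = M₀/F₀ = 64.38 yr. The eventual steady state is M_∞ = M₀·(F₁/F₀) = 97660 × 1104/1517 = 71072 Tg N.
The anomaly ΔM(t) = M(t) − M_∞ decays as ΔM₀·e^(−t/τ) with ΔM₀ = 97660 − 71072 = 26590 Tg N.
At t = 103 yr, e^(−t/τ) = e^(−1.600) = 0.2019, so ΔM = 5368 Tg N and M = 71072 + 5368 = 76441 Tg N.

76400 Tg N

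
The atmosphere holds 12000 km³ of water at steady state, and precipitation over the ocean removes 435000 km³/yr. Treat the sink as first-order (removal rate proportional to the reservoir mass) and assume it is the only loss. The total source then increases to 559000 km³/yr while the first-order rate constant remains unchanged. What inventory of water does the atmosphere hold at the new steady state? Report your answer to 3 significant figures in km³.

Rate constant k = F/M = 435000 / 12000 = 36.25 yr⁻¹.
At the new steady state, source = k·M_new ⇒ M_new = 559000 / 36.25 = 15420 km³.
(Equivalently M_new = M × F_new/F_old = 12000 × 559000/435000.)

15400 km³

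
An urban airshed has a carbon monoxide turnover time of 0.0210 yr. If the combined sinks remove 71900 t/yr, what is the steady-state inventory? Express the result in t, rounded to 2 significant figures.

τ = M/F ⇒ M = τ × F = 0.0210 × 71900 = 1510 t.

1500 t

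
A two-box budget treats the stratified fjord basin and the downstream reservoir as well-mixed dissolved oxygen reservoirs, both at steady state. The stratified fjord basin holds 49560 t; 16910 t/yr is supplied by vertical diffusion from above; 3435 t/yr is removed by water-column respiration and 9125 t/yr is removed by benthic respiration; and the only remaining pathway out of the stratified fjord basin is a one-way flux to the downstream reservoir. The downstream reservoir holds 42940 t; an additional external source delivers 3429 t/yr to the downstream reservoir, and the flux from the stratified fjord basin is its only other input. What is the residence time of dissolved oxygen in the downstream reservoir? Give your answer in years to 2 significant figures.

Balance the stratified fjord basin: ΣF_in = 16910 t/yr.
Flux to the downstream reservoir = ΣF_in − (3435 + 9125) = 4350.0 t/yr.
Total input to the downstream reservoir = 4350.0 + 3429 = 7779.0 t/yr; at steady state this equals its total output.
τ = M / F = 42940 / 7779.0 = 5.520 yr.

5.5 yr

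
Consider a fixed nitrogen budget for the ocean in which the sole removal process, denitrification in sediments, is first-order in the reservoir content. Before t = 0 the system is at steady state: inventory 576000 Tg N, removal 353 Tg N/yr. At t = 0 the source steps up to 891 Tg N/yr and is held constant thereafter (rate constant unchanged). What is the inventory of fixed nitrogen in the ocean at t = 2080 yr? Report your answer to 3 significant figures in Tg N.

Residence time τ = M₀/F₀ = 1632 yr. The eventual steady state is M_∞ = M₀·(F₁/F₀) = 576000 × 891/353 = 1.4539×10^6 Tg N.
The anomaly ΔM(t) = M(t) − M_∞ decays as ΔM₀·e^(−t/τ) with ΔM₀ = 576000 − 1.4539×10^6 = −877900 Tg N.
At t = 2080 yr, e^(−t/τ) = e^(−1.275) = 0.2795, so ΔM = −245400 Tg N and M = 1.4539×10^6 − 245400 = 1.2085×10^6 Tg N.

1.21×10^6 Tg N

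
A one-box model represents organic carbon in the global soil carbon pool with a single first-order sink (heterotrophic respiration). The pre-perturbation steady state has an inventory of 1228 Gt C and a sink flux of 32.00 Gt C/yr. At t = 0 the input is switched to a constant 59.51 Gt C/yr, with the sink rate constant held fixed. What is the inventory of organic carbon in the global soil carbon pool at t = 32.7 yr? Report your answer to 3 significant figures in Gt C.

The sink rate constant is k = F₀/M₀ = 32.00/1228 = 0.02606 yr⁻¹.
Solving dM/dt = F₁ − kM with M(0) = M₀ gives M(t) = F₁/k + (M₀ − F₁/k)·e^(−kt).
F₁/k = 59.51/0.02606 = 2283.7 Gt C; kt = 0.02606 × 32.7 = 0.8521, e^(−kt) = 0.4265.
M(32.7) = 2283.7 + (1228 − 2283.7) × 0.4265 = 2283.7 − 450.3 = 1833.4 Gt C.

1830 Gt C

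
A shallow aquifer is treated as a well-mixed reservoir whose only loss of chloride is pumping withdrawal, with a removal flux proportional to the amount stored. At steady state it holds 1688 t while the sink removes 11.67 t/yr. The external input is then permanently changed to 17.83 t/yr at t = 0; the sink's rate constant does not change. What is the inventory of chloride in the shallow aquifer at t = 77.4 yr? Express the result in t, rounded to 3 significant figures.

τ = M₀/F₀ = 1688/11.67 = 144.6 yr; rate constant k = 1/τ.
New steady state M_∞ = F₁/k = F₁·τ = 17.83 × 144.6 = 2579.0 t.
M(t) = M_∞ + (M₀ − M_∞)·e^(−t/τ); t/τ = 77.4/144.6 = 0.5351, so e^(−t/τ) = 0.5856.
M(t) = 2579.0 − 891.0 × 0.5856 = 2057.2 t.

2060 t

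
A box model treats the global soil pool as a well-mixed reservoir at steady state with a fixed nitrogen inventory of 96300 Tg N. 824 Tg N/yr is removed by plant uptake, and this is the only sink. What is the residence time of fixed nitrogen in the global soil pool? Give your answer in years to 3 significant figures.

117 yr

τ = M / F = 96300 / 824 = 116.9 yr.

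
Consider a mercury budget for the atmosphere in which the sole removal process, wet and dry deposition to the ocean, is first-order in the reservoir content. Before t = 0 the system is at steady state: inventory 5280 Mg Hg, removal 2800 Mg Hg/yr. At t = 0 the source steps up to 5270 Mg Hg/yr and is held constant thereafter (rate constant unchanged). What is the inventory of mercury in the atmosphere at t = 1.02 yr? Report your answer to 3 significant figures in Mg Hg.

Residence time τ = M₀/F₀ = 1.886 yr. The eventual steady state is M_∞ = M₀·(F₁/F₀) = 5280 × 5270/2800 = 9937.7 Mg Hg.
The anomaly ΔM(t) = M(t) − M_∞ decays as ΔM₀·e^(−t/τ) with ΔM₀ = 5280 − 9937.7 = −4658 Mg Hg.
At t = 1.02 yr, e^(−t/τ) = e^(−0.5409) = 0.5822, so ΔM = −2712 Mg Hg and M = 9937.7 − 2712 = 7225.9 Mg Hg.

7230 Mg Hg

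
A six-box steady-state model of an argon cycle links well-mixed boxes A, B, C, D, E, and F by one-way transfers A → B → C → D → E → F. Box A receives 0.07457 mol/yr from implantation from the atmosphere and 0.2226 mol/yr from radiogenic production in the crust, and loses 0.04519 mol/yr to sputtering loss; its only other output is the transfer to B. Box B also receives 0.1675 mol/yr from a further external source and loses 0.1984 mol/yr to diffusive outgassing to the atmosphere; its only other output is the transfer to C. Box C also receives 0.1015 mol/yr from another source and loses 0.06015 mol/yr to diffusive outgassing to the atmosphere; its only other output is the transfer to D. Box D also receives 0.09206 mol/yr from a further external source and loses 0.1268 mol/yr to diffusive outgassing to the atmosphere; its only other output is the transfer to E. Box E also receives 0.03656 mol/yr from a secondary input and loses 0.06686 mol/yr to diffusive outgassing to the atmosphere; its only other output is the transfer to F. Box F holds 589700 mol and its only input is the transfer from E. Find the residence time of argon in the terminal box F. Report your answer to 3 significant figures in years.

2.99×10^6 yr

Box A: F(A→B) = (0.07457 + 0.2226) − 0.04519 = 0.25198 mol/yr.
Box B: F(B→C) = (0.25198 + 0.1675) − 0.1984 = 0.22108 mol/yr.
Box C: F(C→D) = (0.22108 + 0.1015) − 0.06015 = 0.26243 mol/yr.
Box D: F(D→E) = (0.26243 + 0.09206) − 0.1268 = 0.22769 mol/yr.
Box E: F(E→F) = (0.22769 + 0.03656) − 0.06686 = 0.19739 mol/yr.
Box F throughput = its input = 0.19739 mol/yr; τ = 589700 / 0.19739 = 2.987×10^6 yr.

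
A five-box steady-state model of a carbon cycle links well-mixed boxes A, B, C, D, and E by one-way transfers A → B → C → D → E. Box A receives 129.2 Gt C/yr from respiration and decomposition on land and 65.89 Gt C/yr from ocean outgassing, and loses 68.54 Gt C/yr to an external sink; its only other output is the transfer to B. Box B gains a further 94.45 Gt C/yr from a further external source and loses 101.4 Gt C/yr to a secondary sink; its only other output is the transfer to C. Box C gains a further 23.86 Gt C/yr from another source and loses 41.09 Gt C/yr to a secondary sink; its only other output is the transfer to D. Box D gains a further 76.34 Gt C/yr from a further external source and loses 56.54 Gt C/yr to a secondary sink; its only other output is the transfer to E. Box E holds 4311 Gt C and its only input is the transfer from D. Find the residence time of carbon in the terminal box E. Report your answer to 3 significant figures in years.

35.3 yr

Box A: F(A→B) = (129.2 + 65.89) − 68.54 = 126.55 Gt C/yr.
Box B: F(B→C) = (126.55 + 94.45) − 101.4 = 119.60 Gt C/yr.
Box C: F(C→D) = (119.60 + 23.86) − 41.09 = 102.37 Gt C/yr.
Box D: F(D→E) = (102.37 + 76.34) − 56.54 = 122.17 Gt C/yr.
Box E throughput = its input = 122.17 Gt C/yr; τ = 4311 / 122.17 = 35.29 yr.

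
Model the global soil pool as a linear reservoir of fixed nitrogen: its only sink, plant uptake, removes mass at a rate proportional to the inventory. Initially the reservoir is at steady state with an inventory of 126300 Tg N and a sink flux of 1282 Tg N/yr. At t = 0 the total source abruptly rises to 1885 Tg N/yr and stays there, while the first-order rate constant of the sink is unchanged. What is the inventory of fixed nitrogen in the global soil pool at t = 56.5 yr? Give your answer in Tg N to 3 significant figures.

152000 Tg N

The sink rate constant is k = F₀/M₀ = 1282/126300 = 0.01015 yr⁻¹.
Solving dM/dt = F₁ − kM with M(0) = M₀ gives M(t) = F₁/k + (M₀ − F₁/k)·e^(−kt).
F₁/k = 1885/0.01015 = 185710 Tg N; kt = 0.01015 × 56.5 = 0.5735, e^(−kt) = 0.5635.
M(56.5) = 185710 + (126300 − 185710) × 0.5635 = 185710 − 33480 = 152230 Tg N.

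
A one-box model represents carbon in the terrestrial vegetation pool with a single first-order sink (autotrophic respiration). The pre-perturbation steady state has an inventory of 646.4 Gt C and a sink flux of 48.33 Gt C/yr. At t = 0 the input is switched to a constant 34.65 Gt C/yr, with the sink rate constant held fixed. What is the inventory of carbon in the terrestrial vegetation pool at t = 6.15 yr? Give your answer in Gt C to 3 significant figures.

The sink rate constant is k = F₀/M₀ = 48.33/646.4 = 0.07477 yr⁻¹.
Solving dM/dt = F₁ − kM with M(0) = M₀ gives M(t) = F₁/k + (M₀ − F₁/k)·e^(−kt).
F₁/k = 34.65/0.07477 = 463.43 Gt C; kt = 0.07477 × 6.15 = 0.4598, e^(−kt) = 0.6314.
M(6.15) = 463.43 + (646.4 − 463.43) × 0.6314 = 463.43 + 115.5 = 578.96 Gt C.

579 Gt C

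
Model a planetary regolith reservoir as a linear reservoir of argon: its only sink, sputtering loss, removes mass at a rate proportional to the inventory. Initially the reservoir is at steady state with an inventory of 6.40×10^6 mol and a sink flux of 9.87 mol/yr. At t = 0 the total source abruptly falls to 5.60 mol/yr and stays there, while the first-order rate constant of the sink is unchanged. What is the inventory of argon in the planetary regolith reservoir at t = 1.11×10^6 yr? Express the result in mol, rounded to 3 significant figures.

τ = M₀/F₀ = 6.40×10^6/9.87 = 648400 yr; rate constant k = 1/τ.
New steady state M_∞ = F₁/k = F₁·τ = 5.60 × 648400 = 3.6312×10^6 mol.
M(t) = M_∞ + (M₀ − M_∞)·e^(−t/τ); t/τ = 1.11×10^6/648400 = 1.712, so e^(−t/τ) = 0.1805.
M(t) = 3.6312×10^6 + 2.769×10^6 × 0.1805 = 4.1311×10^6 mol.

4.13×10^6 mol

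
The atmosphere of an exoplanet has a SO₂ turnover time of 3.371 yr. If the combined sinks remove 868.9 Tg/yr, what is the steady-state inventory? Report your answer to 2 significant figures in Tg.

τ = M/F ⇒ M = τ × F = 3.371 × 868.9 = 2929 Tg.

2900 Tg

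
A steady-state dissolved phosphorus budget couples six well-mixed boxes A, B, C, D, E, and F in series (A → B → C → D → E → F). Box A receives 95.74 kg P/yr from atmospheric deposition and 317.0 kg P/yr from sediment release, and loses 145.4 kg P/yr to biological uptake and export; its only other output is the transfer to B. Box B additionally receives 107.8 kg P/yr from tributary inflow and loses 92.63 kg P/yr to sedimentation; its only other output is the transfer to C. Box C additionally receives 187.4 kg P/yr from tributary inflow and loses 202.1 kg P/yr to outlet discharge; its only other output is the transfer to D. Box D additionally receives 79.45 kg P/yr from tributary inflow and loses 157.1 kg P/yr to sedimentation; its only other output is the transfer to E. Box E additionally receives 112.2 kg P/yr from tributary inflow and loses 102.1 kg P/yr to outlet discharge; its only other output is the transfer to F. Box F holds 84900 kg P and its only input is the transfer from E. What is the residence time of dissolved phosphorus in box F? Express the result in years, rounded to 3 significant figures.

Box A: F(A→B) = (95.74 + 317.0) − 145.4 = 267.34 kg P/yr.
Box B: F(B→C) = (267.34 + 107.8) − 92.63 = 282.51 kg P/yr.
Box C: F(C→D) = (282.51 + 187.4) − 202.1 = 267.81 kg P/yr.
Box D: F(D→E) = (267.81 + 79.45) − 157.1 = 190.16 kg P/yr.
Box E: F(E→F) = (190.16 + 112.2) − 102.1 = 200.26 kg P/yr.
Box F throughput = its input = 200.26 kg P/yr; τ = 84900 / 200.26 = 423.9 yr.

424 yr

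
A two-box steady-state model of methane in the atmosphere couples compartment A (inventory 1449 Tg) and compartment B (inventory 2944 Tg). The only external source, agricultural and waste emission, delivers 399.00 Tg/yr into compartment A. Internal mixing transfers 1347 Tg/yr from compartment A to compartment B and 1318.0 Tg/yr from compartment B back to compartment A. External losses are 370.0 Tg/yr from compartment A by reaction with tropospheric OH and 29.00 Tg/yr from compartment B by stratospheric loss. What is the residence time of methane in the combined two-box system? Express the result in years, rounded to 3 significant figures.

11.0 yr

Residence time in the combined system uses the total inventory and the total *external* removal — internal exchanges between the two boxes cancel.
M_total = 1449 + 2944 = 4393.0 Tg.
ΣF_external_out = 370.0 + 29.00 = 399.00 Tg/yr.
τ = M_total / ΣF_ext = 4393.0 / 399.00 = 11.01 yr.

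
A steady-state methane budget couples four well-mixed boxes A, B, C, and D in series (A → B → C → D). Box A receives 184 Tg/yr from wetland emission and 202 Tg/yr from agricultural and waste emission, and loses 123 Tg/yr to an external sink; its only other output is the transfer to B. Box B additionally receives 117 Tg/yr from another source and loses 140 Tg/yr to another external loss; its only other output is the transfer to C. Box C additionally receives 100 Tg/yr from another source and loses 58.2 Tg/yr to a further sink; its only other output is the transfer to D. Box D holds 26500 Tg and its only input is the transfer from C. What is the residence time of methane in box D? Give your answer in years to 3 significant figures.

Box A: F(A→B) = (184 + 202) − 123 = 263.00 Tg/yr.
Box B: F(B→C) = (263.00 + 117) − 140 = 240.00 Tg/yr.
Box C: F(C→D) = (240.00 + 100) − 58.2 = 281.80 Tg/yr.
Box D throughput = its input = 281.80 Tg/yr; τ = 26500 / 281.80 = 94.04 yr.

94.0 yr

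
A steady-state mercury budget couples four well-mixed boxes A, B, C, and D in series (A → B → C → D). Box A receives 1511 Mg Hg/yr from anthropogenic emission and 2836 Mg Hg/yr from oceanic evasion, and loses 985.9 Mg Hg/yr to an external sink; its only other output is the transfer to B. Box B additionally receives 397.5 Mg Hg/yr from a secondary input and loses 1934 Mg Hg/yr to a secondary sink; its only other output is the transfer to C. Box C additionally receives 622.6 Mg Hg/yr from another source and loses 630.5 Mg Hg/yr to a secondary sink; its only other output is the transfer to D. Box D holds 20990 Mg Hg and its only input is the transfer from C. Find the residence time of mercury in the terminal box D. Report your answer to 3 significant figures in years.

Box A: F(A→B) = (1511 + 2836) − 985.9 = 3361.1 Mg Hg/yr.
Box B: F(B→C) = (3361.1 + 397.5) − 1934 = 1824.6 Mg Hg/yr.
Box C: F(C→D) = (1824.6 + 622.6) − 630.5 = 1816.7 Mg Hg/yr.
Box D throughput = its input = 1816.7 Mg Hg/yr; τ = 20990 / 1816.7 = 11.55 yr.

11.6 yr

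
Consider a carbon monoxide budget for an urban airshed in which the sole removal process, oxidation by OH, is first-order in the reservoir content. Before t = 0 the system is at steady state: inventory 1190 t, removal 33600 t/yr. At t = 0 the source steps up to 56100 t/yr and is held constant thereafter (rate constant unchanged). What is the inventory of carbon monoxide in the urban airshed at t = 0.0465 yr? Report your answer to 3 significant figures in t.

1770 t

Residence time τ = M₀/F₀ = 0.03542 yr. The eventual steady state is M_∞ = M₀·(F₁/F₀) = 1190 × 56100/33600 = 1986.9 t.
The anomaly ΔM(t) = M(t) − M_∞ decays as ΔM₀·e^(−t/τ) with ΔM₀ = 1190 − 1986.9 = −796.9 t.
At t = 0.0465 yr, e^(−t/τ) = e^(−1.313) = 0.2690, so ΔM = −214.4 t and M = 1986.9 − 214.4 = 1772.5 t.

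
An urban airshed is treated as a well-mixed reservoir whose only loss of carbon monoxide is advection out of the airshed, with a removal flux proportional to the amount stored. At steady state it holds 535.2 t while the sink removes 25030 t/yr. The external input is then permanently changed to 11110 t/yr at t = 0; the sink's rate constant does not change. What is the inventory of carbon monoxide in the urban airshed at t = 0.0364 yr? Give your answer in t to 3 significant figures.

The sink rate constant is k = F₀/M₀ = 25030/535.2 = 46.77 yr⁻¹.
Solving dM/dt = F₁ − kM with M(0) = M₀ gives M(t) = F₁/k + (M₀ − F₁/k)·e^(−kt).
F₁/k = 11110/46.77 = 237.56 t; kt = 46.77 × 0.0364 = 1.702, e^(−kt) = 0.1823.
M(0.0364) = 237.56 + (535.2 − 237.56) × 0.1823 = 237.56 + 54.25 = 291.81 t.

292 t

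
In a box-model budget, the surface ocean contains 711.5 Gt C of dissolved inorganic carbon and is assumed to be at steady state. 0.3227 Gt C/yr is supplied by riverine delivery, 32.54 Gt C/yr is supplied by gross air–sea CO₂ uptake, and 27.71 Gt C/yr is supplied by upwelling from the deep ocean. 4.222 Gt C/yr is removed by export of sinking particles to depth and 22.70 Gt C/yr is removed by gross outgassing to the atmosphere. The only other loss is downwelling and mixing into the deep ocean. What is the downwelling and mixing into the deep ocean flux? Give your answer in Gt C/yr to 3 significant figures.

At steady state ΣF_in = ΣF_out.
ΣF_in = 0.3227 + 32.54 + 27.71 = 60.573 Gt C/yr.
Downwelling and mixing into the deep ocean flux = ΣF_in − (4.222 + 22.70) = 60.573 − 26.92 = 33.65 Gt C/yr.

33.7 Gt C/yr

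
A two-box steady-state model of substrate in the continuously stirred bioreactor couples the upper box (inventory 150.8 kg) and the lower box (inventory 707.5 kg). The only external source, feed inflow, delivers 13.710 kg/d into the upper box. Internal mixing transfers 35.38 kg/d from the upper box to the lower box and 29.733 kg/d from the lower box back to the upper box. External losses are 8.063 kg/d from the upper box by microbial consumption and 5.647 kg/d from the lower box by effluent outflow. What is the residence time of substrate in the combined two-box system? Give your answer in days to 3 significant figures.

62.6 d

For the system as a whole, the A↔B exchange is internal and contributes nothing to the throughput; only the external sinks remove mass.
M_total = 150.8 + 707.5 = 858.30 kg.
ΣF_external_out = 8.063 + 5.647 = 13.710 kg/d.
τ = M_total / ΣF_ext = 858.30 / 13.710 = 62.60 d.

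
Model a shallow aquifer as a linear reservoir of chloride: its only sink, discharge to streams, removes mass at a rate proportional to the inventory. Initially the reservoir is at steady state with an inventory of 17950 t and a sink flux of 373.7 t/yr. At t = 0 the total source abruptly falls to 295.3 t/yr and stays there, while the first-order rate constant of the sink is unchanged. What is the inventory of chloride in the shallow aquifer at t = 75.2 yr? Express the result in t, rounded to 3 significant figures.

Residence time τ = M₀/F₀ = 48.03 yr. The eventual steady state is M_∞ = M₀·(F₁/F₀) = 17950 × 295.3/373.7 = 14184 t.
The anomaly ΔM(t) = M(t) − M_∞ decays as ΔM₀·e^(−t/τ) with ΔM₀ = 17950 − 14184 = 3766 t.
At t = 75.2 yr, e^(−t/τ) = e^(−1.566) = 0.2090, so ΔM = 786.9 t and M = 14184 + 786.9 = 14971 t.

15000 t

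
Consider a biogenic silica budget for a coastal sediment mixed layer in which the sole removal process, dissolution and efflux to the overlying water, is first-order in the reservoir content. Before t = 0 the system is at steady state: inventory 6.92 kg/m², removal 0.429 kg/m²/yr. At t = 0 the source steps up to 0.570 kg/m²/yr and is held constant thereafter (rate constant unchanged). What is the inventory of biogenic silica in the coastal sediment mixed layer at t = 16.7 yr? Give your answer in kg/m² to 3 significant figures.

Residence time τ = M₀/F₀ = 16.13 yr. The eventual steady state is M_∞ = M₀·(F₁/F₀) = 6.92 × 0.570/0.429 = 9.1944 kg/m².
The anomaly ΔM(t) = M(t) − M_∞ decays as ΔM₀·e^(−t/τ) with ΔM₀ = 6.92 − 9.1944 = −2.274 kg/m².
At t = 16.7 yr, e^(−t/τ) = e^(−1.035) = 0.3551, so ΔM = −0.8077 kg/m² and M = 9.1944 − 0.8077 = 8.3867 kg/m².

8.39 kg/m²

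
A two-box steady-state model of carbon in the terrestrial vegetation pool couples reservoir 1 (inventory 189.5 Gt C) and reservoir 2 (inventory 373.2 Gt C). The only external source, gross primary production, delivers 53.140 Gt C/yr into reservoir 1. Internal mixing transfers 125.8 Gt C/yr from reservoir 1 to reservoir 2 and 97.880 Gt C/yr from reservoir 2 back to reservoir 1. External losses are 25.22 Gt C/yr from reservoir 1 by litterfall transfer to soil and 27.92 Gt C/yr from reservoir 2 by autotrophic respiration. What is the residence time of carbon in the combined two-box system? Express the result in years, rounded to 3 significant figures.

10.6 yr

For the system as a whole, the A↔B exchange is internal and contributes nothing to the throughput; only the external sinks remove mass.
M_total = 189.5 + 373.2 = 562.70 Gt C.
ΣF_external_out = 25.22 + 27.92 = 53.140 Gt C/yr.
τ = M_total / ΣF_ext = 562.70 / 53.140 = 10.59 yr.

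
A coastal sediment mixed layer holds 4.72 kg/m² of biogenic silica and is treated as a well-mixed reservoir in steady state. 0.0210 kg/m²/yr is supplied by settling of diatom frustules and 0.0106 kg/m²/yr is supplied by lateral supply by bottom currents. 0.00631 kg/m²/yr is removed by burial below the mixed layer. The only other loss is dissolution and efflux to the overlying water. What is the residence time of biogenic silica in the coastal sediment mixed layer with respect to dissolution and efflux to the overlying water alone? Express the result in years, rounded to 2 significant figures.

190 yr

At steady state ΣF_in = ΣF_out.
ΣF_in = 0.0210 + 0.0106 = 0.031600 kg/m²/yr.
Dissolution and efflux to the overlying water flux = ΣF_in − (0.00631) = 0.031600 − 0.006310 = 0.02529 kg/m²/yr.
τ = M / F = 4.72 / 0.02529 = 186.6 yr.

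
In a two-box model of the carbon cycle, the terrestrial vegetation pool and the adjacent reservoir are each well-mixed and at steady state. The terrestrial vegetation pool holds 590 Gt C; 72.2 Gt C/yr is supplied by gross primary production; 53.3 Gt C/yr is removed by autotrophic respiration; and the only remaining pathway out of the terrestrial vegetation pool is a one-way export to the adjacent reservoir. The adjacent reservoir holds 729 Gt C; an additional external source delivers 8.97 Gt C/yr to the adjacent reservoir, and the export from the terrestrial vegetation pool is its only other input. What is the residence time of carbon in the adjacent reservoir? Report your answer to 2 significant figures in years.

26 yr

Balance the terrestrial vegetation pool: ΣF_in = 72.200 Gt C/yr.
Export to the adjacent reservoir = ΣF_in − (53.3) = 18.900 Gt C/yr.
Total input to the adjacent reservoir = 18.900 + 8.97 = 27.870 Gt C/yr; at steady state this equals its total output.
τ = M / F = 729 / 27.870 = 26.16 yr.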